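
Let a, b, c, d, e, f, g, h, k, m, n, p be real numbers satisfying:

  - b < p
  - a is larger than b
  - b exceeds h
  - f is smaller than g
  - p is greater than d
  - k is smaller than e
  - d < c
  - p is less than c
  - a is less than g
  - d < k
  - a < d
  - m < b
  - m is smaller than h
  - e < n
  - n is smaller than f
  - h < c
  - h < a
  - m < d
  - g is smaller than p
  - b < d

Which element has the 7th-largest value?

The consecutive relations fix a unique order: m < h < b < a < d < k < e < n < f < g < p < c.
The 7th largest is k.

k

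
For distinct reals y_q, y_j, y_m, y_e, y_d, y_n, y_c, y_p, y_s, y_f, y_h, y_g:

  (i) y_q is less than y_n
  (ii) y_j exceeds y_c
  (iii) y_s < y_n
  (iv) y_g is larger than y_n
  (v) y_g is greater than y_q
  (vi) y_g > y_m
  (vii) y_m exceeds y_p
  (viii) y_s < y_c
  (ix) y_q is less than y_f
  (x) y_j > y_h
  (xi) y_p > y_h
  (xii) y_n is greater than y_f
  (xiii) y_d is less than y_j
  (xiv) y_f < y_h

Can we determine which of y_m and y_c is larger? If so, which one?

Following every chain through y_c: above y_c we get y_j; below y_c we get y_s.
y_m is not reached, and no chain runs the other way from y_m to y_c.
So the given relations leave the order of y_c and y_m undetermined.

undetermined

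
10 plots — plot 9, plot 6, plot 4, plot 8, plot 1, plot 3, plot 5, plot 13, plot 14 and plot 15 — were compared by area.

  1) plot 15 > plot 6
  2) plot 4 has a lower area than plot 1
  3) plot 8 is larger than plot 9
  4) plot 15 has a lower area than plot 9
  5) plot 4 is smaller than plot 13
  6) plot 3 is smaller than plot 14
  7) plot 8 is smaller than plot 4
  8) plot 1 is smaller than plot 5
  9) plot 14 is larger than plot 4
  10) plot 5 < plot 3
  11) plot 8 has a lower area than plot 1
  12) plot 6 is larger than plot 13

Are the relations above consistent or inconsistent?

We have plot 8 < plot 4 stated directly, yet also plot 4 < plot 13 < plot 6 < plot 15 < plot 9 < plot 8 by chaining the others — so plot 4 < plot 8. Contradiction.

inconsistent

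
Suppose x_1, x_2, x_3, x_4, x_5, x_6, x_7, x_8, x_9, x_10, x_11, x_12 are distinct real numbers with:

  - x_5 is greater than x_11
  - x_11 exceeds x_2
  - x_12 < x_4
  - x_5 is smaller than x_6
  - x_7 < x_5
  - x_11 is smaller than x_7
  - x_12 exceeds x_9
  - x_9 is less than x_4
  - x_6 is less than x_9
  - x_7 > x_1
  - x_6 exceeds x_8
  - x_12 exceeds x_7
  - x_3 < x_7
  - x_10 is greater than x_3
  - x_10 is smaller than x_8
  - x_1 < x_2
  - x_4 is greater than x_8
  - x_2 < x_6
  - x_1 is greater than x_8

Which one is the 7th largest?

Piecing the relations together gives one ordering: x_3 < x_10 < x_8 < x_1 < x_2 < x_11 < x_7 < x_5 < x_6 < x_9 < x_12 < x_4.
Counting 7 from the largest end gives x_11.

x_11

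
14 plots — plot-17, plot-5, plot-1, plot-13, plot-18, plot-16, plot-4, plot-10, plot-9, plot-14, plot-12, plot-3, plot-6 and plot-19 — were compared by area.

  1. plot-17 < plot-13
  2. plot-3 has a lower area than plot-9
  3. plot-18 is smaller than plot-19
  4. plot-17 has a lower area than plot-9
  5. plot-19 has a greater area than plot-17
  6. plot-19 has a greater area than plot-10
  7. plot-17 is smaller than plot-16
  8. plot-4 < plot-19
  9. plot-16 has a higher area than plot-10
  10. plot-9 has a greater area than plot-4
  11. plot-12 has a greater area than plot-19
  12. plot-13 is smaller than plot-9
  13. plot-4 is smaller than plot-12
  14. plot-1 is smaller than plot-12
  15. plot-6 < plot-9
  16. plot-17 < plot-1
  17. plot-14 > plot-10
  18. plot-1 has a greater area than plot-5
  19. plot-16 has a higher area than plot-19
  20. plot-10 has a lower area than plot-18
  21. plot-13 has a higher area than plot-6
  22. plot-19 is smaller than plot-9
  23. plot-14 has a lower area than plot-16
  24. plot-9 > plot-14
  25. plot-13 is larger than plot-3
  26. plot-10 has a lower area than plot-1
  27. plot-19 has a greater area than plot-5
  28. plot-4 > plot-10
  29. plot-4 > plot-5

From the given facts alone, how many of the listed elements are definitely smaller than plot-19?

From plot-19 the given relations immediately reach plot-10, plot-17, plot-5, plot-18, plot-4.
No other element is forced below plot-19 by the given relations, so the count is 5.

5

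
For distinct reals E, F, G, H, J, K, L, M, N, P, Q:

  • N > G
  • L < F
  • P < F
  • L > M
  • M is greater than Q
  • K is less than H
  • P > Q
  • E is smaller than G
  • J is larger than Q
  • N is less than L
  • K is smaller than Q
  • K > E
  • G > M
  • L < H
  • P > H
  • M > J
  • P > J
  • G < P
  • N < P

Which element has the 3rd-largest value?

The consecutive relations fix a unique order: E < K < Q < J < M < G < N < L < H < P < F.
The 3rd largest is H.

H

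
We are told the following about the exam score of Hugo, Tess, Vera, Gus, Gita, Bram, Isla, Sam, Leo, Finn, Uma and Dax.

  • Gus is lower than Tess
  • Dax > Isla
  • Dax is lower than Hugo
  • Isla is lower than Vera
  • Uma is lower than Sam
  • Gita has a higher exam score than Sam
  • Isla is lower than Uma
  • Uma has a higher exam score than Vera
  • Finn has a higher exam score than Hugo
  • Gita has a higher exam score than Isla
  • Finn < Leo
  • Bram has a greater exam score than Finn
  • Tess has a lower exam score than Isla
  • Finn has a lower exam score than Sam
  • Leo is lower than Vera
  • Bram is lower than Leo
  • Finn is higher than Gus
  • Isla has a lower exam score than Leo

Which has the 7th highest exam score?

Piecing the relations together gives one ordering: Gus < Tess < Isla < Dax < Hugo < Finn < Bram < Leo < Vera < Uma < Sam < Gita.
The 7th largest is Finn.

Finn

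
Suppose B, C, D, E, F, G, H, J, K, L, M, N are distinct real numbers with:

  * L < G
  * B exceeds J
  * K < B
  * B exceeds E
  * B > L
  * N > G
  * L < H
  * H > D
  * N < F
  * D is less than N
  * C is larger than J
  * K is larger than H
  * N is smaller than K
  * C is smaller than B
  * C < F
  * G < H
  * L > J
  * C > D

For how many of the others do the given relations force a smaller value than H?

Directly below H: D, L, G.
One step further: J (4 so far).
No other element is forced below H by the given relations, so the count is 4.

4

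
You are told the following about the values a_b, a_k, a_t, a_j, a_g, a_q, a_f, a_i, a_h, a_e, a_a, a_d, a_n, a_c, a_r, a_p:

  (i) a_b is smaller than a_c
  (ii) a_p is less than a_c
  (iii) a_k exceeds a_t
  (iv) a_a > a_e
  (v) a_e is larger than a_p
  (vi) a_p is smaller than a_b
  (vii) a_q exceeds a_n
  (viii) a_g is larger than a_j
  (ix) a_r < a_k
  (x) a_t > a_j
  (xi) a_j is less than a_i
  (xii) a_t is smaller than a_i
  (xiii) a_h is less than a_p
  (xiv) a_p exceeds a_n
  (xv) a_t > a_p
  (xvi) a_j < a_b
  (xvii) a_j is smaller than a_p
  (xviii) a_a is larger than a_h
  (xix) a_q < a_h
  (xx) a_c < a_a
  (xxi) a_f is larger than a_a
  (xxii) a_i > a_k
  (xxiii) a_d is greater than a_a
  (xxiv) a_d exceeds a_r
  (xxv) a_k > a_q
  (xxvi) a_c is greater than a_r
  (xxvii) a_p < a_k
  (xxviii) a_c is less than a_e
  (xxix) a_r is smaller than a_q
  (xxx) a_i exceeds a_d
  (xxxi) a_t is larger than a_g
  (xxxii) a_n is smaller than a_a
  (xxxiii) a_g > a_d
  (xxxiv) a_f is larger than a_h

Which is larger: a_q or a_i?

a_i

The relevant relations are a_q < a_h; a_h < a_p; a_p < a_b; a_b < a_c; a_c < a_e; a_e < a_a; a_a < a_d; a_d < a_g; a_g < a_t; a_t < a_k; a_k < a_i.
Together: a_q < a_h < a_p < a_b < a_c < a_e < a_a < a_d < a_g < a_t < a_k < a_i.
So a_q < a_i; a_i is the larger of the two.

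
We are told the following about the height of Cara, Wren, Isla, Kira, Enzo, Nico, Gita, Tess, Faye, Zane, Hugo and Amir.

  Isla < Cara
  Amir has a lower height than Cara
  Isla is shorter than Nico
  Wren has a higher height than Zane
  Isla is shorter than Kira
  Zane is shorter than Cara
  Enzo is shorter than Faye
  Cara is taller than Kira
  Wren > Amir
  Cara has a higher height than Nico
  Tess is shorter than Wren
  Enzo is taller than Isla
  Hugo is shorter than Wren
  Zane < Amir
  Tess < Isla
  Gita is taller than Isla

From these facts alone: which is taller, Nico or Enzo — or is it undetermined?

Following every chain through Nico: above Nico we get Cara; below Nico we get Tess, Isla.
Enzo is not reached, and no chain runs the other way from Enzo to Nico.
So the given relations leave the order of Nico and Enzo undetermined.

undetermined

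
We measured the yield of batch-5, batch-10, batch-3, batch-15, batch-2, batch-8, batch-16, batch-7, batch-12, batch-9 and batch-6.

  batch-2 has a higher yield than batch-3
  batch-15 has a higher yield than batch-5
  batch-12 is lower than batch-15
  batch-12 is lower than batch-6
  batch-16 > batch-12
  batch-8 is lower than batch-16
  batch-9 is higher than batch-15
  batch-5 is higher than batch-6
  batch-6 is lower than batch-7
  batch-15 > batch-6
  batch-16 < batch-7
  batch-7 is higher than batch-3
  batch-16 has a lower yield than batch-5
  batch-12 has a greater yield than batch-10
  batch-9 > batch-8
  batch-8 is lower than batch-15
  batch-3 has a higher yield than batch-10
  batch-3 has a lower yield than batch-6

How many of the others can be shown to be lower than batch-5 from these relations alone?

6

Directly below batch-5: batch-16, batch-6.
One step further: batch-3, batch-8, batch-12 (5 so far).
One step further: batch-10 (6 so far).
No other element is forced below batch-5 by the given relations, so the count is 6.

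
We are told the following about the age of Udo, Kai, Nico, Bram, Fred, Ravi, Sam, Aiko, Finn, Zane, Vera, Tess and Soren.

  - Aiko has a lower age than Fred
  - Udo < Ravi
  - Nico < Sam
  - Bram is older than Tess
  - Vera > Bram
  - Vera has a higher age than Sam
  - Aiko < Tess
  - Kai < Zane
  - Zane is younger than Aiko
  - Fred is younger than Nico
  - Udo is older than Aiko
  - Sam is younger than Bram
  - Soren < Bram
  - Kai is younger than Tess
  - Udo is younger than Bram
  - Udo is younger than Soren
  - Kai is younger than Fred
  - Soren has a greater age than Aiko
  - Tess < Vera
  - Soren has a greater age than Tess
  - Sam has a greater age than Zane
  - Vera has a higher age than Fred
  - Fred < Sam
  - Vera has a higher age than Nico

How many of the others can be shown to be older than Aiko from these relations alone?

Directly above Aiko: Fred, Tess, Udo, Soren.
One step further: Nico, Sam, Ravi, Bram, Vera (9 so far).
Nothing else is reachable above Aiko; 9 in all.

9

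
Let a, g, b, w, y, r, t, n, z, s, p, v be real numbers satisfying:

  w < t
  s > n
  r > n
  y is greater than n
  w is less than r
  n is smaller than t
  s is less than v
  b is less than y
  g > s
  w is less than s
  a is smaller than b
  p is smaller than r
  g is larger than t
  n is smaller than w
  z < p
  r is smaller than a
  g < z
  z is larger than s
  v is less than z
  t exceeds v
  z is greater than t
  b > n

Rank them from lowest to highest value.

Each adjacent pair is fixed by a given relation: n < w; w < s; s < v; v < t; t < g; g < z; z < p; p < r; r < a; a < b; b < y. Chaining them end to end gives the full order.

n < w < s < v < t < g < z < p < r < a < b < y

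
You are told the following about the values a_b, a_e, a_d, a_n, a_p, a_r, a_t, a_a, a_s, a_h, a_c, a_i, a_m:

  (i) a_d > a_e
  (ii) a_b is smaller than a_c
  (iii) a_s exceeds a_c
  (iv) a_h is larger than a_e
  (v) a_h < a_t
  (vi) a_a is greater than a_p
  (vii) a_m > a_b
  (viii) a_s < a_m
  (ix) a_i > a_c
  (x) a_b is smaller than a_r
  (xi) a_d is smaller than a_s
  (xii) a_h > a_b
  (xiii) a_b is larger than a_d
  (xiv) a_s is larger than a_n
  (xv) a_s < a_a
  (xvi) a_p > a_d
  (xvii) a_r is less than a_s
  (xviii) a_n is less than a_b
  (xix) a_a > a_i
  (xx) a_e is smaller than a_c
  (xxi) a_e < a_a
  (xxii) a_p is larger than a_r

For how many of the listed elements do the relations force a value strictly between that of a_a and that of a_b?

5

The relations place a_b below a_a. An element lies strictly between them when it is forced above a_b and also forced below a_a.
Above a_b: {a_c, a_h, a_r, a_t, a_p, a_s, a_i, a_m}. Below a_a: {a_e, a_d, a_n, a_c, a_r, a_p, a_s, a_i}.
Intersection: {a_c, a_r, a_p, a_s, a_i} — 5.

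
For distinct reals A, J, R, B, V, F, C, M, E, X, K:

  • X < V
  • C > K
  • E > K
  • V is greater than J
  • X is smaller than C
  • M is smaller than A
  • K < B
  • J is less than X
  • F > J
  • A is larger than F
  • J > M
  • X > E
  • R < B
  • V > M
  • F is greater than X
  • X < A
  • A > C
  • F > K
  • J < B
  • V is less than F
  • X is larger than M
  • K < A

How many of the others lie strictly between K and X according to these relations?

Chaining upward from K reaches: E, V, B, C, F, A.
Chaining downward from X reaches: M, J, E.
Strictly between K and X are those in both lists: E — 1 element.

1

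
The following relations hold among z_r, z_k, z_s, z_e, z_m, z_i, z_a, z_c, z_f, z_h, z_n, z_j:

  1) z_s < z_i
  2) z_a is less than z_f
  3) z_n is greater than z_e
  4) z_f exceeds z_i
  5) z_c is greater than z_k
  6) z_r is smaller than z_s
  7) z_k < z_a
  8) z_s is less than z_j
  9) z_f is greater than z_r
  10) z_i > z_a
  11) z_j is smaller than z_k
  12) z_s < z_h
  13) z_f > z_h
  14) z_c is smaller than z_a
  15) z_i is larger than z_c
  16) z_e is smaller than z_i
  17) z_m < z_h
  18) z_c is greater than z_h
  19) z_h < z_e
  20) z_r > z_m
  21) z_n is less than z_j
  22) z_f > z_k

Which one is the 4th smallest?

The consecutive relations fix a unique order: z_m < z_r < z_s < z_h < z_e < z_n < z_j < z_k < z_c < z_a < z_i < z_f.
The 4th smallest is z_h.

z_h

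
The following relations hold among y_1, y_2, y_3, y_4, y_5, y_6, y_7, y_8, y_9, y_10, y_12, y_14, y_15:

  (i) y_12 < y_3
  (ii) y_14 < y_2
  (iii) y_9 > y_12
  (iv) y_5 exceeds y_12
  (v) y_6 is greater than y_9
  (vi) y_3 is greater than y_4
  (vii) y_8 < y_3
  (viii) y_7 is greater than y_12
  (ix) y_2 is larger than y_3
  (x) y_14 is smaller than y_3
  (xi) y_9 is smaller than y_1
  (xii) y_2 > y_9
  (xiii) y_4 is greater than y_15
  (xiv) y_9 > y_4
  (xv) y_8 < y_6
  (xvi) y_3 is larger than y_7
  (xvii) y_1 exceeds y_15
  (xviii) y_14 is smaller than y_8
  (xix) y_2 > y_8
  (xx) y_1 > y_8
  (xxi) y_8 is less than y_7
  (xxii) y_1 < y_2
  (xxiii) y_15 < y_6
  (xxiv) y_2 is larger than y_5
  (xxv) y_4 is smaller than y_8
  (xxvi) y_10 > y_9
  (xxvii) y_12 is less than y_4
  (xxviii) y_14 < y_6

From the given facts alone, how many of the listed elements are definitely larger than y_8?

5

From y_8 the given relations immediately reach y_7, y_1, y_3, y_6, y_2.
No other element is forced above y_8 by the given relations, so the count is 5.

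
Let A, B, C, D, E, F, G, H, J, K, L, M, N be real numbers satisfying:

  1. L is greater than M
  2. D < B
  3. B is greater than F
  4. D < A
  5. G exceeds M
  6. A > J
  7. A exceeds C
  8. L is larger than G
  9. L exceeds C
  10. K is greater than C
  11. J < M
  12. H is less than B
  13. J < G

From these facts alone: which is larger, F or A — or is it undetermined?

Following every chain through F: above F we get B.
A is not reached, and no chain runs the other way from A to F.
So the given relations leave the order of F and A undetermined.

undetermined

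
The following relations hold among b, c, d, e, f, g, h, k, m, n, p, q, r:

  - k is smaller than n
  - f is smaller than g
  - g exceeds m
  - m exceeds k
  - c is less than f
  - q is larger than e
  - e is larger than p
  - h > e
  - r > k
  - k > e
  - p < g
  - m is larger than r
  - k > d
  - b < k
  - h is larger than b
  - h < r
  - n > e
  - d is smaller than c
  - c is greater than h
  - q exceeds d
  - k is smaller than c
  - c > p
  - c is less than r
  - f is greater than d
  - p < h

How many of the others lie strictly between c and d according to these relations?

1

The relations place d below c. An element lies strictly between them when it is forced above d and also forced below c.
Above d: {q, k, r, m, n, f, g}. Below c: {p, e, b, h, k}.
Intersection: {k} — 1.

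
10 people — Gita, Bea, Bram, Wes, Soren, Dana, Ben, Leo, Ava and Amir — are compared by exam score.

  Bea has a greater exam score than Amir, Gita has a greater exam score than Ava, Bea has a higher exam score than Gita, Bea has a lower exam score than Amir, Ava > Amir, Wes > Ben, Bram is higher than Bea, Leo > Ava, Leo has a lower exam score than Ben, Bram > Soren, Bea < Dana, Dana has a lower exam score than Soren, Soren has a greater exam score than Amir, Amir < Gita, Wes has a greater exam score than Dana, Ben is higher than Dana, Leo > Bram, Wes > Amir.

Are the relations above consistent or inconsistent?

We have Bea < Amir stated directly, yet also Amir < Ava < Gita < Bea by chaining the others — so Amir < Bea. Contradiction.

inconsistent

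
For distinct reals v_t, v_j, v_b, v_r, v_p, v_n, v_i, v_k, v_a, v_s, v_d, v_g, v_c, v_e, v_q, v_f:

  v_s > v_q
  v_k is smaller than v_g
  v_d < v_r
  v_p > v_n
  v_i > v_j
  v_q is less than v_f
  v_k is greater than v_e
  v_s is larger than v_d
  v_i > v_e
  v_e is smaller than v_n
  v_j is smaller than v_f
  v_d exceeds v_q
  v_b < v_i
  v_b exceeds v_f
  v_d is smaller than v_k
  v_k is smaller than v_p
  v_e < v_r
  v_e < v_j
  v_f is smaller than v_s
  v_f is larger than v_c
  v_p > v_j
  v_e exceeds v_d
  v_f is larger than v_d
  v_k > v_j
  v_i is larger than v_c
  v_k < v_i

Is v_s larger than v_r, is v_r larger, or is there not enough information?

Following every chain through v_r: below v_r we get v_q, v_d, v_e.
v_s is not reached, and no chain runs the other way from v_s to v_r.
So the given relations leave the order of v_r and v_s undetermined.

undetermined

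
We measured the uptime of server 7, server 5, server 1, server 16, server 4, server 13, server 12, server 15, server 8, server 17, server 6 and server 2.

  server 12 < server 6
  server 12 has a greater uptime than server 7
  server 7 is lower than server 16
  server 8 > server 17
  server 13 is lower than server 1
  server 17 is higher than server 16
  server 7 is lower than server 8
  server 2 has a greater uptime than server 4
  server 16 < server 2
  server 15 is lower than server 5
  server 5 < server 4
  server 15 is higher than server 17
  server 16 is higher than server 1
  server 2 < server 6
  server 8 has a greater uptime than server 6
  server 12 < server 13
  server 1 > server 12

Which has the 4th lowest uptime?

server 1

Chaining the given pairs: server 7 < server 12 < server 13 < server 1 < server 16 < server 17 < server 15 < server 5 < server 4 < server 2 < server 6 < server 8.
The 4th smallest is server 1.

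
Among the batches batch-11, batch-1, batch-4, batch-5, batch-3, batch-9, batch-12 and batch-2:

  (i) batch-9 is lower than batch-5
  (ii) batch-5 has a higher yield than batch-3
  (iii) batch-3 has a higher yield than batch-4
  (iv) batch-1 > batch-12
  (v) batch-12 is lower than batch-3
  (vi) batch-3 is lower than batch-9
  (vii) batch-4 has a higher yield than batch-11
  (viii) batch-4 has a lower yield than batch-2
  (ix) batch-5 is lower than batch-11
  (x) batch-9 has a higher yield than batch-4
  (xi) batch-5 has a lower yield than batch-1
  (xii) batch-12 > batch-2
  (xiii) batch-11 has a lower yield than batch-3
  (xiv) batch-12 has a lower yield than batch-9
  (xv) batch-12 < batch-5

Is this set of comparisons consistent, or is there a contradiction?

inconsistent

We have batch-5 < batch-11 stated directly, yet also batch-11 < batch-4 < batch-2 < batch-12 < batch-3 < batch-9 < batch-5 by chaining the others — so batch-11 < batch-5. Contradiction.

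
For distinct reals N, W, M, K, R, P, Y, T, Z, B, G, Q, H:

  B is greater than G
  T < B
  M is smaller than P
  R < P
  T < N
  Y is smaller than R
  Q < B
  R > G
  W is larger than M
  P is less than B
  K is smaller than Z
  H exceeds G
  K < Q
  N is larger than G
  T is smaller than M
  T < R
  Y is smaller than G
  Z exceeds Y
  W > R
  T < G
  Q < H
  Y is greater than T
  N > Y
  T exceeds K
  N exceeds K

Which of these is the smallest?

T is not least since K < T; Y is not least since T < Y; G is not least since T < G; R is not least since G < R; N is not least since K < N; M is not least since T < M; Q is not least since K < Q; P is not least since M < P; W is not least since R < W; H is not least since G < H; B is not least since P < B; Z is not least since K < Z.
Only K has nothing below it, so K is the smallest.

K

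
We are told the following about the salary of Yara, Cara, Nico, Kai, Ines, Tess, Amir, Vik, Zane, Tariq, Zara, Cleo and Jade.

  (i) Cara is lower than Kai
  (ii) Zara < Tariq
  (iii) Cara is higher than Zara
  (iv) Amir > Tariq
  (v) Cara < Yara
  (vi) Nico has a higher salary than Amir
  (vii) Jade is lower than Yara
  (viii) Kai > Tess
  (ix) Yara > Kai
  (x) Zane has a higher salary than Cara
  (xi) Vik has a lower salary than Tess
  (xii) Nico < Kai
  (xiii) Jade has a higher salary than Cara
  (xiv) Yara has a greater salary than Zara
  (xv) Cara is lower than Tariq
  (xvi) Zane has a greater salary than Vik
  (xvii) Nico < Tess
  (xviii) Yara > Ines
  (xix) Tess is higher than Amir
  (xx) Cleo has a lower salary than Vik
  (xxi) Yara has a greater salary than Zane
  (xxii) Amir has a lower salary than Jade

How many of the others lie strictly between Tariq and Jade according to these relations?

The relations place Tariq below Jade. An element lies strictly between them when it is forced above Tariq and also forced below Jade.
Above Tariq: {Amir, Nico, Tess, Kai, Yara}. Below Jade: {Zara, Cara, Amir}.
Intersection: {Amir} — 1.

1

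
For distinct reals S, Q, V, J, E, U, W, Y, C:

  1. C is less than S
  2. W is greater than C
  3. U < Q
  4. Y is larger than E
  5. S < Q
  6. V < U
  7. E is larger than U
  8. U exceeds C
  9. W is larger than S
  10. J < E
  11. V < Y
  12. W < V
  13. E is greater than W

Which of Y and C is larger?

Y

Chaining the given relations: C < S < W < V < U < E < Y.
So C < Y; Y is the larger of the two.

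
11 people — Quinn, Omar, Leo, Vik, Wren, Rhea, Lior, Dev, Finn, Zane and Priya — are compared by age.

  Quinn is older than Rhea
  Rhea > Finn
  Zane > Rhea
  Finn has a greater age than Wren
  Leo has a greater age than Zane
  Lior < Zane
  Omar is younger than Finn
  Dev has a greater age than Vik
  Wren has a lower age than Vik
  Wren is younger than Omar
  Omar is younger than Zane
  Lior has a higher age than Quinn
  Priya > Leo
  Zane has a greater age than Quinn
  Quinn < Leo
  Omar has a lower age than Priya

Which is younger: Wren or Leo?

Wren < Omar and Omar < Finn give Wren < Finn.
With Finn < Rhea: Wren < Omar < Finn < Rhea.
With Rhea < Quinn: Wren < Omar < Finn < Rhea < Quinn.
With Quinn < Lior: Wren < Omar < Finn < Rhea < Quinn < Lior.
Then Lior < Zane extends the chain to Zane.
With Zane < Leo: Wren < Omar < Finn < Rhea < Quinn < Lior < Zane < Leo.
So Wren < Leo; Wren is the younger of the two.

Wren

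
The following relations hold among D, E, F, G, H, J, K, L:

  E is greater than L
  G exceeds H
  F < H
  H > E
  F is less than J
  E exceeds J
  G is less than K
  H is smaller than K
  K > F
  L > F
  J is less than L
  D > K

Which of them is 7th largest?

Piecing the relations together gives one ordering: F < J < L < E < H < G < K < D.
Counting 7 from the largest end gives J.

J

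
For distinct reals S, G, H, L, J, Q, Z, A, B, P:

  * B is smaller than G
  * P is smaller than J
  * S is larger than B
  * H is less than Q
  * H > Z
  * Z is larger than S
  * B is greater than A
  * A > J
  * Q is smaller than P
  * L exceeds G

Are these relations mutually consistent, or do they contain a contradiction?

inconsistent

We have B < S stated directly, yet also S < Z < H < Q < P < J < A < B by chaining the others — so S < B. Contradiction.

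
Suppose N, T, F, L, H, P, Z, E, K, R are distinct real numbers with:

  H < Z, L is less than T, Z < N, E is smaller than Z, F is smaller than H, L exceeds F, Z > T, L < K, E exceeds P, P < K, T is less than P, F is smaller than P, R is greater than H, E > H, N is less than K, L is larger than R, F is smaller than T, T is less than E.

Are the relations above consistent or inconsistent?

Every relation is compatible with F < H < R < L < T < P < E < Z < N < K; the set is consistent.

consistent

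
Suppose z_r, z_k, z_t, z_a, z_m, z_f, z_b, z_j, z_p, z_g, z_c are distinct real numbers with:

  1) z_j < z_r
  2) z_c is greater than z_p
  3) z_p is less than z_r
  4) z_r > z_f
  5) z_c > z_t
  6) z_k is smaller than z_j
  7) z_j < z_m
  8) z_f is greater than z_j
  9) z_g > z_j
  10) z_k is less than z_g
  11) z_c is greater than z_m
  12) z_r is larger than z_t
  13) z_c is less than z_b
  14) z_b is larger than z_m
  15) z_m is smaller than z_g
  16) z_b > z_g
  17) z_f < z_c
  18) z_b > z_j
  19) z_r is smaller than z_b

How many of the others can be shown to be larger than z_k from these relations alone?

The elements the relations force above z_k are z_j, z_m, z_f, z_c, z_r, z_g, z_b — no chain reaches any other.
That is 7.

7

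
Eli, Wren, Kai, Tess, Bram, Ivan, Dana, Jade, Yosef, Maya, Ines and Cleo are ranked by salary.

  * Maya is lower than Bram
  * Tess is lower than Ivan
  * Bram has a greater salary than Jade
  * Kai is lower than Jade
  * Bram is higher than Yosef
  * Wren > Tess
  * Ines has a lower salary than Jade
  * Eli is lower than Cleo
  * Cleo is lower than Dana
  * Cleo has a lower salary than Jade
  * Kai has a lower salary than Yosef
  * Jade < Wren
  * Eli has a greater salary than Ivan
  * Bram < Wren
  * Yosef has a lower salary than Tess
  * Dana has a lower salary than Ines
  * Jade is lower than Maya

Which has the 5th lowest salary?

Eli

Chaining the given pairs: Kai < Yosef < Tess < Ivan < Eli < Cleo < Dana < Ines < Jade < Maya < Bram < Wren.
The 5th smallest is Eli.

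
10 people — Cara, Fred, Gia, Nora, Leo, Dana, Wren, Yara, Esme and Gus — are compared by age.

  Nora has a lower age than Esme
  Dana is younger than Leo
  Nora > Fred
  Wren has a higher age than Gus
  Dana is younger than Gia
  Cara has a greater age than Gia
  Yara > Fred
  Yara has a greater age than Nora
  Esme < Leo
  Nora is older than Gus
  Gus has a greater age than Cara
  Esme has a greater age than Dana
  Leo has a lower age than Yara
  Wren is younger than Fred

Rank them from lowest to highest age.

Nothing is placed below Dana, so it is least; from there Dana < Gia; Gia < Cara; Cara < Gus; Gus < Wren; Wren < Fred; Fred < Nora; Nora < Esme; Esme < Leo; Leo < Yara, each given directly.

Dana < Gia < Cara < Gus < Wren < Fred < Nora < Esme < Leo < Yara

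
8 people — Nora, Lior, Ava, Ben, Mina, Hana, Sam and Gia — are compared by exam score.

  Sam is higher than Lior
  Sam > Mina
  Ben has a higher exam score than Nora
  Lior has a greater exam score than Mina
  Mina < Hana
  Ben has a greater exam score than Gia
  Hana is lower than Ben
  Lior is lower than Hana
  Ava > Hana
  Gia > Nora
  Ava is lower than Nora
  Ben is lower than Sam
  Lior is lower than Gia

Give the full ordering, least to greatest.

Mina < Lior < Hana < Ava < Nora < Gia < Ben < Sam

Each adjacent pair is fixed by a given relation: Mina < Lior; Lior < Hana; Hana < Ava; Ava < Nora; Nora < Gia; Gia < Ben; Ben < Sam. Chaining them end to end gives the full order.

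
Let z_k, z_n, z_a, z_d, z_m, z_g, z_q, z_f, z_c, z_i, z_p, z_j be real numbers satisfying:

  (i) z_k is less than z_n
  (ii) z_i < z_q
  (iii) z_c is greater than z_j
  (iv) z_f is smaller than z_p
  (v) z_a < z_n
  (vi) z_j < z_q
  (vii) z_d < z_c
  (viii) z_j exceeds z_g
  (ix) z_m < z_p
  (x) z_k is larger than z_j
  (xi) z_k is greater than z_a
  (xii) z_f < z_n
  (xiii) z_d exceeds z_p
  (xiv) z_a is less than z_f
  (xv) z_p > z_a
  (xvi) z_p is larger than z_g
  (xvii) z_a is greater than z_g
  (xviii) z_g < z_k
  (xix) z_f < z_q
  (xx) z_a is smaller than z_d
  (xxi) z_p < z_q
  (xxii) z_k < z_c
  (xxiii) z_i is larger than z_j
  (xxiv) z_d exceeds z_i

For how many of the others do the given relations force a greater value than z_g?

From z_g the given relations immediately reach z_j, z_a, z_k, z_p.
From those, z_i, z_f, z_n, z_d, z_c, z_q — 10 in total.
Nothing else is reachable above z_g; 10 in all.

10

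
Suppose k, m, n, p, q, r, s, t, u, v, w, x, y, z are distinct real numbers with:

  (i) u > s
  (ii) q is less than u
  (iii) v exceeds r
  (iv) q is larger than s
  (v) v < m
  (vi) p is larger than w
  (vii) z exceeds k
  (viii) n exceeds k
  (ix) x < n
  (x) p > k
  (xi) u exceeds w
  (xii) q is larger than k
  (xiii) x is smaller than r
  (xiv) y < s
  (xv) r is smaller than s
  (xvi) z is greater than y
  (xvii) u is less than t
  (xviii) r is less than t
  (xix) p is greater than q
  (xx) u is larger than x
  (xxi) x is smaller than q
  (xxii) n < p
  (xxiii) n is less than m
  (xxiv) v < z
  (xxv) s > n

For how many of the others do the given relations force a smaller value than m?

From m the given relations immediately reach v, n.
From those, x, k, r — 5 in total.
Nothing else is reachable below m; 5 in all.

5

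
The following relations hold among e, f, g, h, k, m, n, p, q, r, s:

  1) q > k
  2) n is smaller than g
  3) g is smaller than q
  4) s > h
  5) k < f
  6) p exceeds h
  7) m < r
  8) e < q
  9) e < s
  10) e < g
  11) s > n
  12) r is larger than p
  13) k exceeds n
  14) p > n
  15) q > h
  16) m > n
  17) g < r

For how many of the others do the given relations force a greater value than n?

8

Directly above n: g, k, m, s, p.
One step further: f, q, r (8 so far).
No other element is forced above n by the given relations, so the count is 8.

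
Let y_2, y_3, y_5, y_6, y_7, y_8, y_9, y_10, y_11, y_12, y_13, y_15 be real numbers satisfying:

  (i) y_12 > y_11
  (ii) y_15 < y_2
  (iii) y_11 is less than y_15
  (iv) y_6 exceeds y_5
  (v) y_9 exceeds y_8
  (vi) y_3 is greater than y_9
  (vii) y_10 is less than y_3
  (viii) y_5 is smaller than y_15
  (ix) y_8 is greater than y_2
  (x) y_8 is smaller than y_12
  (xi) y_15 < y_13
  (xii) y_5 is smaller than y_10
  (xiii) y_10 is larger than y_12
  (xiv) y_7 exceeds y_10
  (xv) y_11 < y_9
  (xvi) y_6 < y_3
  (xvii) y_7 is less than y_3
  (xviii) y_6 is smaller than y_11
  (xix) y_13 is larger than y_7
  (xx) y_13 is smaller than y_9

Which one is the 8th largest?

The consecutive relations fix a unique order: y_5 < y_6 < y_11 < y_15 < y_2 < y_8 < y_12 < y_10 < y_7 < y_13 < y_9 < y_3.
The 8th largest is y_2.

y_2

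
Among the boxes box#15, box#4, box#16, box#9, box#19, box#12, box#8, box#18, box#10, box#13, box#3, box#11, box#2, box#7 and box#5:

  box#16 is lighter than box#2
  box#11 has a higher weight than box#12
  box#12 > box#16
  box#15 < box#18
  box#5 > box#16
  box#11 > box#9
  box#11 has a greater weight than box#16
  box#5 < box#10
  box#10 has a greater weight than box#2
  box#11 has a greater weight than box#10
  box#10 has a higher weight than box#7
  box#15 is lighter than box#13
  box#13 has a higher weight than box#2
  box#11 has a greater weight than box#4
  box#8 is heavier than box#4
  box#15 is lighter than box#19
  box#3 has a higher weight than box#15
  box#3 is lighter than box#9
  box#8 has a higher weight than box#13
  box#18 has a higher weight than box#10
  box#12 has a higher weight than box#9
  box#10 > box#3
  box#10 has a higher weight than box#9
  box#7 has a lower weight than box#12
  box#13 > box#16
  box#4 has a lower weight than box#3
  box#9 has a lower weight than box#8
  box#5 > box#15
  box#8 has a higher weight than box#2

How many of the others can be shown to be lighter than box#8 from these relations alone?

7

From box#8 the given relations immediately reach box#4, box#2, box#13, box#9.
From those, box#16, box#15, box#3 — 7 in total.
No other element is forced below box#8 by the given relations, so the count is 7.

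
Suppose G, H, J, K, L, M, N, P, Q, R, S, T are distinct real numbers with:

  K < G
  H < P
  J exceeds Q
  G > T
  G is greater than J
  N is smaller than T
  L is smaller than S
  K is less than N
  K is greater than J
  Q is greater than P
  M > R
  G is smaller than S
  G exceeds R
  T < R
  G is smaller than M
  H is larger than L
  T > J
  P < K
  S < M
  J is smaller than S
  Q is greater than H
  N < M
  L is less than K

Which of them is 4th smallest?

Q

Chaining the given pairs: L < H < P < Q < J < K < N < T < R < G < S < M.
The 4th smallest is Q.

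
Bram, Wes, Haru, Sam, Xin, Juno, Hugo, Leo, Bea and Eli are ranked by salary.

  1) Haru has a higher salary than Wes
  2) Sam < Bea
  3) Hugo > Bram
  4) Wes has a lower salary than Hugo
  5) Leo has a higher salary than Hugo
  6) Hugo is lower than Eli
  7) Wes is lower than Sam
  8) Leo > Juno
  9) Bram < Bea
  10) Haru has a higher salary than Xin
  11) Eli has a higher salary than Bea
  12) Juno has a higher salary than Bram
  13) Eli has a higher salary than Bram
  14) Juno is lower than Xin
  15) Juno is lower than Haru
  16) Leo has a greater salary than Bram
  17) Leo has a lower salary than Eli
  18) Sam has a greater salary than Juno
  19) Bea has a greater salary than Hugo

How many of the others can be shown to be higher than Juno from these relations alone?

6

From Juno the given relations immediately reach Sam, Leo, Xin, Haru.
From those, Bea, Eli — 6 in total.
No other element is forced above Juno by the given relations, so the count is 6.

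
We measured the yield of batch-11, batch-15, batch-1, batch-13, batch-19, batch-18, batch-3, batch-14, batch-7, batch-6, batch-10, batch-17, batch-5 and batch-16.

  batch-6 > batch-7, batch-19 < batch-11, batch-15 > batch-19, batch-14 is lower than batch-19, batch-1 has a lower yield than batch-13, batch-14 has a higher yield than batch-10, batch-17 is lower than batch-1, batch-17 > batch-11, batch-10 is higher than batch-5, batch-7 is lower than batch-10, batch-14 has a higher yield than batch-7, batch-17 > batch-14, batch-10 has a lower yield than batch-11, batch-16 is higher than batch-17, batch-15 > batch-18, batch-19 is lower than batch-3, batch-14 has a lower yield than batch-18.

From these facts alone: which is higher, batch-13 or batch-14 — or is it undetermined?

batch-13

Link the given pairs in sequence: batch-14 < batch-19; batch-19 < batch-11; batch-11 < batch-17; batch-17 < batch-1; batch-1 < batch-13.
Chaining these gives batch-14 < batch-19 < batch-11 < batch-17 < batch-1 < batch-13.
So batch-13 is higher.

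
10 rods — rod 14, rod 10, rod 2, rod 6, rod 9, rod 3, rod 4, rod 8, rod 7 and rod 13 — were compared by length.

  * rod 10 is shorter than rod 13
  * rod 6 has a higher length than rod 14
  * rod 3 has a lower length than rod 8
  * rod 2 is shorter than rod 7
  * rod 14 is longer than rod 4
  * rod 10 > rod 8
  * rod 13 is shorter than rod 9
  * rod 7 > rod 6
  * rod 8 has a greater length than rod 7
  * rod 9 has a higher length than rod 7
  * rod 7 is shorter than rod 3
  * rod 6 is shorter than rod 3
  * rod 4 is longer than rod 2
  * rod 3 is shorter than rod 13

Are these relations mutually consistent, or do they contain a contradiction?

consistent

Every relation is compatible with rod 2 < rod 4 < rod 14 < rod 6 < rod 7 < rod 3 < rod 8 < rod 10 < rod 13 < rod 9; the set is consistent.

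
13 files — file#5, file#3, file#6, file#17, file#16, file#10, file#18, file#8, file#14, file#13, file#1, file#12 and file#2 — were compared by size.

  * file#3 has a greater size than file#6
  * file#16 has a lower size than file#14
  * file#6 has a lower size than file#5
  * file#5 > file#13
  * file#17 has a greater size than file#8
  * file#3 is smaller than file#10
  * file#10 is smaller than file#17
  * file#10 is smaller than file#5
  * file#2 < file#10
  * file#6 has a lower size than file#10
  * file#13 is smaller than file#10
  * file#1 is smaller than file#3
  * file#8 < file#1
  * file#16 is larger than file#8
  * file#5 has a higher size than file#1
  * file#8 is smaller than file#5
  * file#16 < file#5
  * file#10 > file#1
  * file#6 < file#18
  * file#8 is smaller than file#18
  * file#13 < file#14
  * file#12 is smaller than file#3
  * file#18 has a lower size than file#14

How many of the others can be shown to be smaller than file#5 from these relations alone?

Directly below file#5: file#13, file#8, file#6, file#1, file#10, file#16.
One step further: file#2, file#3 (8 so far).
One step further: file#12 (9 so far).
Nothing else is reachable below file#5; 9 in all.

9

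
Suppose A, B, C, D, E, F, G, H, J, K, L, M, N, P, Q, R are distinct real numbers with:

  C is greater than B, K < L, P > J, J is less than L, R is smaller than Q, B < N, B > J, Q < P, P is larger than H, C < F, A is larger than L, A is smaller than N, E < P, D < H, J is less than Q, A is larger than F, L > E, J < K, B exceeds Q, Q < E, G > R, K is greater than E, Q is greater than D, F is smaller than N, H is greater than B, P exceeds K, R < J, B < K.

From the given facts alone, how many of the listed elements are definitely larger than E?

5

The elements the relations force above E are K, L, A, N, P — no chain reaches any other.
That is 5.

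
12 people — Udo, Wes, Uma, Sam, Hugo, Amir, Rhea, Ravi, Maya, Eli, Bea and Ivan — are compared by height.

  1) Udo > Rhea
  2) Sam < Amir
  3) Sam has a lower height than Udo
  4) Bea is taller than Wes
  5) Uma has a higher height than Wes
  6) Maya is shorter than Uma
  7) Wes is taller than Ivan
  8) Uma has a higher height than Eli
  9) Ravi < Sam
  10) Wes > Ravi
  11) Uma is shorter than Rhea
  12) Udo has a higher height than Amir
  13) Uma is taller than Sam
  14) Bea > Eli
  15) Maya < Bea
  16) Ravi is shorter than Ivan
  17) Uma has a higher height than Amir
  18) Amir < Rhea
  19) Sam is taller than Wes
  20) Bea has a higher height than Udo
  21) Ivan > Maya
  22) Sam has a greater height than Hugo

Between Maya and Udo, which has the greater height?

Udo

Maya < Ivan and Ivan < Wes give Maya < Wes.
With Wes < Sam: Maya < Ivan < Wes < Sam.
Then Sam < Amir extends the chain to Amir.
With Amir < Uma: Maya < Ivan < Wes < Sam < Amir < Uma.
With Uma < Rhea: Maya < Ivan < Wes < Sam < Amir < Uma < Rhea.
With Rhea < Udo: Maya < Ivan < Wes < Sam < Amir < Uma < Rhea < Udo.
So Maya < Udo; Udo is the taller of the two.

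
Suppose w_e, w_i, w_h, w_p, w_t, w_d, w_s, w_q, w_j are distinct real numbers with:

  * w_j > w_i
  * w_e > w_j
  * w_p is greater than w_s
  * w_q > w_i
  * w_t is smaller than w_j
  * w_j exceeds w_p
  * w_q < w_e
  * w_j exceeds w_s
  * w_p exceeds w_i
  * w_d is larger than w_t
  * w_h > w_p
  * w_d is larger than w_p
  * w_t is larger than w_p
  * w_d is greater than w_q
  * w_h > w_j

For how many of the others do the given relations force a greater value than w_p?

The elements the relations force above w_p are w_t, w_j, w_d, w_e, w_h — no chain reaches any other.
That is 5.

5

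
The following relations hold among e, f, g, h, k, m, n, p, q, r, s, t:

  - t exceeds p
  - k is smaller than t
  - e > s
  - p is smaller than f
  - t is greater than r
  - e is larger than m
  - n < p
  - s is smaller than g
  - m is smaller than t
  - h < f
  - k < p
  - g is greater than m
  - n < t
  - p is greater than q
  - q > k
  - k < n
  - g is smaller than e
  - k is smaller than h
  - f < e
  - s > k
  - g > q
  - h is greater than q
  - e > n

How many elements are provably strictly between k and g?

Chaining upward from k reaches: q, n, p, h, f, s, t, e.
Chaining downward from g reaches: q, m, s.
Strictly between k and g are those in both lists: q, s — 2 elements.

2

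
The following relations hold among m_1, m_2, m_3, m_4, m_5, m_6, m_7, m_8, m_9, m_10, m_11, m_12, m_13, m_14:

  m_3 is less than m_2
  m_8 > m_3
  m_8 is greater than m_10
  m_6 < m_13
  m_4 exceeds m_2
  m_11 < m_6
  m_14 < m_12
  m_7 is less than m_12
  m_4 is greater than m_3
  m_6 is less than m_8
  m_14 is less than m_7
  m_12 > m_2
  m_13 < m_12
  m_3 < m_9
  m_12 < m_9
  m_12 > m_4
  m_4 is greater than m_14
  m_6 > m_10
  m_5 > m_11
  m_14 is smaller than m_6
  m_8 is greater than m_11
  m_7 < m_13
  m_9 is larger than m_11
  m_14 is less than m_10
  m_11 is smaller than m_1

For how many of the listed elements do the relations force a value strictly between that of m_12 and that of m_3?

2

The relations place m_3 below m_12. An element lies strictly between them when it is forced above m_3 and also forced below m_12.
Above m_3: {m_2, m_4, m_8, m_9}. Below m_12: {m_2, m_11, m_14, m_10, m_7, m_6, m_13, m_4}.
Intersection: {m_2, m_4} — 2.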